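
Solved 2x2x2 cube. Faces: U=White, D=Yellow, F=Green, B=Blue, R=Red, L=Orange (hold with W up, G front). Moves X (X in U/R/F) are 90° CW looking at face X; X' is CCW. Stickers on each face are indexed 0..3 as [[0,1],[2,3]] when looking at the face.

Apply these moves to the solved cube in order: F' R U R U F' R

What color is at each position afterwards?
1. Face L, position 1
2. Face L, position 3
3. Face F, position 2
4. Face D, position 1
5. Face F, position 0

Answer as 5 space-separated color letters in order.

Answer: Y Y R W R

Derivation:
After move 1 (F'): F=GGGG U=WWRR R=YRYR D=OOYY L=OWOW
After move 2 (R): R=YYRR U=WGRG F=GOGY D=OBYB B=RBWB
After move 3 (U): U=RWGG F=YYGY R=RBRR B=OWWB L=GOOW
After move 4 (R): R=RRRB U=RYGY F=YBGB D=OWYO B=GWWB
After move 5 (U): U=GRYY F=RRGB R=GWRB B=GOWB L=YBOW
After move 6 (F'): F=RBRG U=GRGR R=WWOB D=BWYO L=YYOY
After move 7 (R): R=OWBW U=GBGG F=RWRO D=BWYG B=RORB
Query 1: L[1] = Y
Query 2: L[3] = Y
Query 3: F[2] = R
Query 4: D[1] = W
Query 5: F[0] = R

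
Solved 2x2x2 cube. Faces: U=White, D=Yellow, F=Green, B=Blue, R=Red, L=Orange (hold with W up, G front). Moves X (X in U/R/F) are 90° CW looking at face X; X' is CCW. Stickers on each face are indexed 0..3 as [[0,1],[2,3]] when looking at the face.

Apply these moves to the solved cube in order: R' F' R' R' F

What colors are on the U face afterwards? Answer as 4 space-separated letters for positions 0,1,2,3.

After move 1 (R'): R=RRRR U=WBWB F=GWGW D=YGYG B=YBYB
After move 2 (F'): F=WWGG U=WBRR R=GRYR D=OOYG L=OBOW
After move 3 (R'): R=RRGY U=WYRY F=WBGR D=OWYG B=GBOB
After move 4 (R'): R=RYRG U=WORG F=WYGY D=OBYR B=GBWB
After move 5 (F): F=GWYY U=WOWB R=RYGG D=RRYR L=OOOB
Query: U face = WOWB

Answer: W O W B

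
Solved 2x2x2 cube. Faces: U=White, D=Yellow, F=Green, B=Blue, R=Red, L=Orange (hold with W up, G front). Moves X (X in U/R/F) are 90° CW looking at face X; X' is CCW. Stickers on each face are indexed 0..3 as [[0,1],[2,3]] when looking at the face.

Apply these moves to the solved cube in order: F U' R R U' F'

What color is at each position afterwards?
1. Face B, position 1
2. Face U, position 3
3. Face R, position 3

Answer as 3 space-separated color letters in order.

Answer: W G G

Derivation:
After move 1 (F): F=GGGG U=WWOO R=WRWR D=RRYY L=OYOY
After move 2 (U'): U=WOWO F=OYGG R=GGWR B=WRBB L=BBOY
After move 3 (R): R=WGRG U=WYWG F=ORGY D=RBYW B=OROB
After move 4 (R): R=RWGG U=WRWY F=OBGW D=ROYO B=GRYB
After move 5 (U'): U=RYWW F=BBGW R=OBGG B=RWYB L=GROY
After move 6 (F'): F=BWBG U=RYOG R=OBRG D=RYYO L=GWOW
Query 1: B[1] = W
Query 2: U[3] = G
Query 3: R[3] = G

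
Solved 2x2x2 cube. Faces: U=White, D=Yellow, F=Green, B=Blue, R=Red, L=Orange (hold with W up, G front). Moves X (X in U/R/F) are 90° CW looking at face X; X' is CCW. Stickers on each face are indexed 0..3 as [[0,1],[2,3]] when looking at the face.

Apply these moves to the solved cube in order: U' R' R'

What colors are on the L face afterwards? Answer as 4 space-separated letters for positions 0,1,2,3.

Answer: B B O O

Derivation:
After move 1 (U'): U=WWWW F=OOGG R=GGRR B=RRBB L=BBOO
After move 2 (R'): R=GRGR U=WBWR F=OWGW D=YOYG B=YRYB
After move 3 (R'): R=RRGG U=WYWY F=OBGR D=YWYW B=GROB
Query: L face = BBOO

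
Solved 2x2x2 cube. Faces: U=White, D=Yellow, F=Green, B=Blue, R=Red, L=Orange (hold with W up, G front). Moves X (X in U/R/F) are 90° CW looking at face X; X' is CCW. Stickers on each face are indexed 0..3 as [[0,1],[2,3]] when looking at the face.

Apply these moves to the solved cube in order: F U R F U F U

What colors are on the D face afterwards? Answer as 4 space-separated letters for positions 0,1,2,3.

After move 1 (F): F=GGGG U=WWOO R=WRWR D=RRYY L=OYOY
After move 2 (U): U=OWOW F=WRGG R=BBWR B=OYBB L=GGOY
After move 3 (R): R=WBRB U=OROG F=WRGY D=RBYO B=WYWB
After move 4 (F): F=GWYR U=ORYG R=OBGB D=RWYO L=GROB
After move 5 (U): U=YOGR F=OBYR R=WYGB B=GRWB L=GWOB
After move 6 (F): F=YORB U=YOBW R=GYRB D=GWYO L=GROW
After move 7 (U): U=BYWO F=GYRB R=GRRB B=GRWB L=YOOW
Query: D face = GWYO

Answer: G W Y O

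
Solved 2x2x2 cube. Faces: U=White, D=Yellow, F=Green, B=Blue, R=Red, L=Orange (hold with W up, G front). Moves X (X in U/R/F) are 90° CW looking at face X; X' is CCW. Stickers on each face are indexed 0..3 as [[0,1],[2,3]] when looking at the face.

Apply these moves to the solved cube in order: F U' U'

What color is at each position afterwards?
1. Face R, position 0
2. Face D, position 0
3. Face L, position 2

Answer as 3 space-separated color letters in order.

After move 1 (F): F=GGGG U=WWOO R=WRWR D=RRYY L=OYOY
After move 2 (U'): U=WOWO F=OYGG R=GGWR B=WRBB L=BBOY
After move 3 (U'): U=OOWW F=BBGG R=OYWR B=GGBB L=WROY
Query 1: R[0] = O
Query 2: D[0] = R
Query 3: L[2] = O

Answer: O R O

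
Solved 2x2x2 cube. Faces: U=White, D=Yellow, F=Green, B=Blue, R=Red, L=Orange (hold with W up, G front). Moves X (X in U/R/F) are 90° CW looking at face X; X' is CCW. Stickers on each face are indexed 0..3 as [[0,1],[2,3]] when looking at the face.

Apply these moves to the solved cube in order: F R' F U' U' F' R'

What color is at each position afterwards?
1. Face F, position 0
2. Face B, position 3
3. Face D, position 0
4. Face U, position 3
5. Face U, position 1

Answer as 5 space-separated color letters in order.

After move 1 (F): F=GGGG U=WWOO R=WRWR D=RRYY L=OYOY
After move 2 (R'): R=RRWW U=WBOB F=GWGO D=RGYG B=YBRB
After move 3 (F): F=GGOW U=WBYY R=ORBW D=WRYG L=OROG
After move 4 (U'): U=BYWY F=OROW R=GGBW B=ORRB L=YBOG
After move 5 (U'): U=YYBW F=YBOW R=ORBW B=GGRB L=OROG
After move 6 (F'): F=BWYO U=YYOB R=RRWW D=RGYG L=OWOB
After move 7 (R'): R=RWRW U=YROG F=BYYB D=RWYO B=GGGB
Query 1: F[0] = B
Query 2: B[3] = B
Query 3: D[0] = R
Query 4: U[3] = G
Query 5: U[1] = R

Answer: B B R G R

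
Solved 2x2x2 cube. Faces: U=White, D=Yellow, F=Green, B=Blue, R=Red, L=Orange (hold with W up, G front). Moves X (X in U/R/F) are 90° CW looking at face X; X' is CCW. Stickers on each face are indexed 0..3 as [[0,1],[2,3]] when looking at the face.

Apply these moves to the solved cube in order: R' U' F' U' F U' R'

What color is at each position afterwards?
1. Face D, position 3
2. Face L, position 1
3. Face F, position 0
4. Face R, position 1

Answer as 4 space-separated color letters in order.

After move 1 (R'): R=RRRR U=WBWB F=GWGW D=YGYG B=YBYB
After move 2 (U'): U=BBWW F=OOGW R=GWRR B=RRYB L=YBOO
After move 3 (F'): F=OWOG U=BBGR R=GWYR D=BOYG L=YWOW
After move 4 (U'): U=BRBG F=YWOG R=OWYR B=GWYB L=RROW
After move 5 (F): F=OYGW U=BRWR R=BWGR D=YOYG L=RBOO
After move 6 (U'): U=RRBW F=RBGW R=OYGR B=BWYB L=GWOO
After move 7 (R'): R=YROG U=RYBB F=RRGW D=YBYW B=GWOB
Query 1: D[3] = W
Query 2: L[1] = W
Query 3: F[0] = R
Query 4: R[1] = R

Answer: W W R R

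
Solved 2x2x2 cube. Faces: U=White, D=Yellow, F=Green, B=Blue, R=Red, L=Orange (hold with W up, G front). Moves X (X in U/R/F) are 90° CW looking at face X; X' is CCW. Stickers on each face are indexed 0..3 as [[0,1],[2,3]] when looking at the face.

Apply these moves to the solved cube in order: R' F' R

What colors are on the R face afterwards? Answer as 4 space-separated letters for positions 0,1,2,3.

After move 1 (R'): R=RRRR U=WBWB F=GWGW D=YGYG B=YBYB
After move 2 (F'): F=WWGG U=WBRR R=GRYR D=OOYG L=OBOW
After move 3 (R): R=YGRR U=WWRG F=WOGG D=OYYY B=RBBB
Query: R face = YGRR

Answer: Y G R R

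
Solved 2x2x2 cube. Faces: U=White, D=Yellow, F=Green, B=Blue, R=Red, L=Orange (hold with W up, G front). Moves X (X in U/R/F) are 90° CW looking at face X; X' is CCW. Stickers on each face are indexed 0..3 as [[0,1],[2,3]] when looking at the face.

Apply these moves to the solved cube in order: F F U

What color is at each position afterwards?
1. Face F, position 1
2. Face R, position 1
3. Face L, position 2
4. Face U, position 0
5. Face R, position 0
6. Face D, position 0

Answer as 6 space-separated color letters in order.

Answer: R B O Y B W

Derivation:
After move 1 (F): F=GGGG U=WWOO R=WRWR D=RRYY L=OYOY
After move 2 (F): F=GGGG U=WWYY R=OROR D=WWYY L=OROR
After move 3 (U): U=YWYW F=ORGG R=BBOR B=ORBB L=GGOR
Query 1: F[1] = R
Query 2: R[1] = B
Query 3: L[2] = O
Query 4: U[0] = Y
Query 5: R[0] = B
Query 6: D[0] = W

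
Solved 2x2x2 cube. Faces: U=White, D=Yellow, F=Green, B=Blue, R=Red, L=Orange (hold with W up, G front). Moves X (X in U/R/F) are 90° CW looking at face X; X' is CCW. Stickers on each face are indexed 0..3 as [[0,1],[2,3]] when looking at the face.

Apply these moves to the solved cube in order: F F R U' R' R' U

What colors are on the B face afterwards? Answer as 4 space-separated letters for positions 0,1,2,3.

After move 1 (F): F=GGGG U=WWOO R=WRWR D=RRYY L=OYOY
After move 2 (F): F=GGGG U=WWYY R=OROR D=WWYY L=OROR
After move 3 (R): R=OORR U=WGYG F=GWGY D=WBYB B=YBWB
After move 4 (U'): U=GGWY F=ORGY R=GWRR B=OOWB L=YBOR
After move 5 (R'): R=WRGR U=GWWO F=OGGY D=WRYY B=BOBB
After move 6 (R'): R=RRWG U=GBWB F=OWGO D=WGYY B=YORB
After move 7 (U): U=WGBB F=RRGO R=YOWG B=YBRB L=OWOR
Query: B face = YBRB

Answer: Y B R B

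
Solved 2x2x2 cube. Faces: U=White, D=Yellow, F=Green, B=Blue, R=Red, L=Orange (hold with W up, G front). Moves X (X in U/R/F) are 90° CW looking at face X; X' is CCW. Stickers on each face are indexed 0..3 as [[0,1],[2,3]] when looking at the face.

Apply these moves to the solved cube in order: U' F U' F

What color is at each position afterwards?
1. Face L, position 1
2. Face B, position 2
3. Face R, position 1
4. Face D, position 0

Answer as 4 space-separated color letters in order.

Answer: R B O W

Derivation:
After move 1 (U'): U=WWWW F=OOGG R=GGRR B=RRBB L=BBOO
After move 2 (F): F=GOGO U=WWOB R=WGWR D=RGYY L=BYOY
After move 3 (U'): U=WBWO F=BYGO R=GOWR B=WGBB L=RROY
After move 4 (F): F=GBOY U=WBYR R=WOOR D=WGYY L=RROG
Query 1: L[1] = R
Query 2: B[2] = B
Query 3: R[1] = O
Query 4: D[0] = W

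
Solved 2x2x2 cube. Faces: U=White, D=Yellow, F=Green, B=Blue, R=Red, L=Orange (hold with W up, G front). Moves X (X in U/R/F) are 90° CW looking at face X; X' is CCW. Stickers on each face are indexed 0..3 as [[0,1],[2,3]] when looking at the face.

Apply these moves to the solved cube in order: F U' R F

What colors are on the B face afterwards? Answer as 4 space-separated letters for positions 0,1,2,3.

After move 1 (F): F=GGGG U=WWOO R=WRWR D=RRYY L=OYOY
After move 2 (U'): U=WOWO F=OYGG R=GGWR B=WRBB L=BBOY
After move 3 (R): R=WGRG U=WYWG F=ORGY D=RBYW B=OROB
After move 4 (F): F=GOYR U=WYYB R=WGGG D=RWYW L=BROB
Query: B face = OROB

Answer: O R O B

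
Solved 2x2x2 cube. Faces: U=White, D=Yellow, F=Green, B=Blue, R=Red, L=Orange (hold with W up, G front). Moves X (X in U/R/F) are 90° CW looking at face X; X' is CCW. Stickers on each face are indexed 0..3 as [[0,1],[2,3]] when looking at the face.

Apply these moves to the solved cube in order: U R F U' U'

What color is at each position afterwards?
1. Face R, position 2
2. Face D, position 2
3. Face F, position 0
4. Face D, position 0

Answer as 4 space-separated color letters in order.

Answer: G Y W R

Derivation:
After move 1 (U): U=WWWW F=RRGG R=BBRR B=OOBB L=GGOO
After move 2 (R): R=RBRB U=WRWG F=RYGY D=YBYO B=WOWB
After move 3 (F): F=GRYY U=WROG R=WBGB D=RRYO L=GYOB
After move 4 (U'): U=RGWO F=GYYY R=GRGB B=WBWB L=WOOB
After move 5 (U'): U=GORW F=WOYY R=GYGB B=GRWB L=WBOB
Query 1: R[2] = G
Query 2: D[2] = Y
Query 3: F[0] = W
Query 4: D[0] = R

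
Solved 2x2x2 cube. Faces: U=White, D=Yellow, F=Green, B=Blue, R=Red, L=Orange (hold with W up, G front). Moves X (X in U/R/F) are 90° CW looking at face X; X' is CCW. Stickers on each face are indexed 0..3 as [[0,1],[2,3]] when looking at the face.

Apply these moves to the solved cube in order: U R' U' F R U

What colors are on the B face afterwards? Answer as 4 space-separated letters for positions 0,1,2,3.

After move 1 (U): U=WWWW F=RRGG R=BBRR B=OOBB L=GGOO
After move 2 (R'): R=BRBR U=WBWO F=RWGW D=YRYG B=YOYB
After move 3 (U'): U=BOWW F=GGGW R=RWBR B=BRYB L=YOOO
After move 4 (F): F=GGWG U=BOOO R=WWWR D=BRYG L=YYOR
After move 5 (R): R=WWRW U=BGOG F=GRWG D=BYYB B=OROB
After move 6 (U): U=OBGG F=WWWG R=ORRW B=YYOB L=GROR
Query: B face = YYOB

Answer: Y Y O B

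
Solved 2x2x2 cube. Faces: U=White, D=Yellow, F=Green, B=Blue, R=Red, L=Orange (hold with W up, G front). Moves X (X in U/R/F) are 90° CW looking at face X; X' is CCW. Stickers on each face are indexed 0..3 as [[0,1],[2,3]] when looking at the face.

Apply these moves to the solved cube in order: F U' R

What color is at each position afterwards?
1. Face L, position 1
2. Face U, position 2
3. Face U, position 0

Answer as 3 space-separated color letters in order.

Answer: B W W

Derivation:
After move 1 (F): F=GGGG U=WWOO R=WRWR D=RRYY L=OYOY
After move 2 (U'): U=WOWO F=OYGG R=GGWR B=WRBB L=BBOY
After move 3 (R): R=WGRG U=WYWG F=ORGY D=RBYW B=OROB
Query 1: L[1] = B
Query 2: U[2] = W
Query 3: U[0] = W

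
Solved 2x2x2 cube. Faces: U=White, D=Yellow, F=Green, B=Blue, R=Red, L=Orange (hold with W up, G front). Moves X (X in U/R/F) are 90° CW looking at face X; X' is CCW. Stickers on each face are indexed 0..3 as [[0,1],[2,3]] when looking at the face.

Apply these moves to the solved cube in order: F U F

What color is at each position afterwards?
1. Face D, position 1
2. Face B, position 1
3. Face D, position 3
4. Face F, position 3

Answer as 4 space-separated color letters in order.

Answer: B Y Y R

Derivation:
After move 1 (F): F=GGGG U=WWOO R=WRWR D=RRYY L=OYOY
After move 2 (U): U=OWOW F=WRGG R=BBWR B=OYBB L=GGOY
After move 3 (F): F=GWGR U=OWYG R=OBWR D=WBYY L=GROR
Query 1: D[1] = B
Query 2: B[1] = Y
Query 3: D[3] = Y
Query 4: F[3] = R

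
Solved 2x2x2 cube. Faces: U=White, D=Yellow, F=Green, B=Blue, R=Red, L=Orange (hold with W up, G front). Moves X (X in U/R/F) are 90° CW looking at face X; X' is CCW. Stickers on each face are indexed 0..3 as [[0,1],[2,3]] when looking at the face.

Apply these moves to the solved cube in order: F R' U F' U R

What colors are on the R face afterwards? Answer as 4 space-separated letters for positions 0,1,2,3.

After move 1 (F): F=GGGG U=WWOO R=WRWR D=RRYY L=OYOY
After move 2 (R'): R=RRWW U=WBOB F=GWGO D=RGYG B=YBRB
After move 3 (U): U=OWBB F=RRGO R=YBWW B=OYRB L=GWOY
After move 4 (F'): F=RORG U=OWYW R=GBRW D=WYYG L=GBOB
After move 5 (U): U=YOWW F=GBRG R=OYRW B=GBRB L=ROOB
After move 6 (R): R=ROWY U=YBWG F=GYRG D=WRYG B=WBOB
Query: R face = ROWY

Answer: R O W Y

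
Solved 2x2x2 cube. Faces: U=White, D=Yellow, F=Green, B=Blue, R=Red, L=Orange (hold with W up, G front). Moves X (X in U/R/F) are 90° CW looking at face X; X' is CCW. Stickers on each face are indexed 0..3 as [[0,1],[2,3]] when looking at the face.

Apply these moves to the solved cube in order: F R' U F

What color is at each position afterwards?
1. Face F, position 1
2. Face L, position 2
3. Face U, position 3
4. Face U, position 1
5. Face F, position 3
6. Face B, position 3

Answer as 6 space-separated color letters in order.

After move 1 (F): F=GGGG U=WWOO R=WRWR D=RRYY L=OYOY
After move 2 (R'): R=RRWW U=WBOB F=GWGO D=RGYG B=YBRB
After move 3 (U): U=OWBB F=RRGO R=YBWW B=OYRB L=GWOY
After move 4 (F): F=GROR U=OWYW R=BBBW D=WYYG L=GROG
Query 1: F[1] = R
Query 2: L[2] = O
Query 3: U[3] = W
Query 4: U[1] = W
Query 5: F[3] = R
Query 6: B[3] = B

Answer: R O W W R B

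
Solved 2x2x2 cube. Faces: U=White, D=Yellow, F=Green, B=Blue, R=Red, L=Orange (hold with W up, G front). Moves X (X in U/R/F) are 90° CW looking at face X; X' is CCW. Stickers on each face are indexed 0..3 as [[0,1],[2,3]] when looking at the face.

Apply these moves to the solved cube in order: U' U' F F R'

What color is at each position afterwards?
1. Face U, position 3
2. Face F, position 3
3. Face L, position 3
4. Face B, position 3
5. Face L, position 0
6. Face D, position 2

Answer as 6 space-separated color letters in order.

Answer: G Y O B R Y

Derivation:
After move 1 (U'): U=WWWW F=OOGG R=GGRR B=RRBB L=BBOO
After move 2 (U'): U=WWWW F=BBGG R=OORR B=GGBB L=RROO
After move 3 (F): F=GBGB U=WWOR R=WOWR D=ROYY L=RYOY
After move 4 (F): F=GGBB U=WWYY R=OORR D=WWYY L=RROO
After move 5 (R'): R=OROR U=WBYG F=GWBY D=WGYB B=YGWB
Query 1: U[3] = G
Query 2: F[3] = Y
Query 3: L[3] = O
Query 4: B[3] = B
Query 5: L[0] = R
Query 6: D[2] = Y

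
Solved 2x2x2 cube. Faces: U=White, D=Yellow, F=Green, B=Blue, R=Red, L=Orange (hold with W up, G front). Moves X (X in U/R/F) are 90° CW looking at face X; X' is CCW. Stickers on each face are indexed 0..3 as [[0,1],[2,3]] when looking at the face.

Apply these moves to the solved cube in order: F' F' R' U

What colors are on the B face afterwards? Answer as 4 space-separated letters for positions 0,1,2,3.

After move 1 (F'): F=GGGG U=WWRR R=YRYR D=OOYY L=OWOW
After move 2 (F'): F=GGGG U=WWYY R=OROR D=WWYY L=OROR
After move 3 (R'): R=RROO U=WBYB F=GWGY D=WGYG B=YBWB
After move 4 (U): U=YWBB F=RRGY R=YBOO B=ORWB L=GWOR
Query: B face = ORWB

Answer: O R W B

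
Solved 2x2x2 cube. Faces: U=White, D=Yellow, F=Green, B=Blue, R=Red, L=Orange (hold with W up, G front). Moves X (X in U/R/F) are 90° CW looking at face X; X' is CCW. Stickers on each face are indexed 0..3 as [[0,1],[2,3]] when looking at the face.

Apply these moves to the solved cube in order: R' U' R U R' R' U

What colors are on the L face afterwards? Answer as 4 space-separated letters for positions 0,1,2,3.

Answer: R B O O

Derivation:
After move 1 (R'): R=RRRR U=WBWB F=GWGW D=YGYG B=YBYB
After move 2 (U'): U=BBWW F=OOGW R=GWRR B=RRYB L=YBOO
After move 3 (R): R=RGRW U=BOWW F=OGGG D=YYYR B=WRBB
After move 4 (U): U=WBWO F=RGGG R=WRRW B=YBBB L=OGOO
After move 5 (R'): R=RWWR U=WBWY F=RBGO D=YGYG B=RBYB
After move 6 (R'): R=WRRW U=WYWR F=RBGY D=YBYO B=GBGB
After move 7 (U): U=WWRY F=WRGY R=GBRW B=OGGB L=RBOO
Query: L face = RBOO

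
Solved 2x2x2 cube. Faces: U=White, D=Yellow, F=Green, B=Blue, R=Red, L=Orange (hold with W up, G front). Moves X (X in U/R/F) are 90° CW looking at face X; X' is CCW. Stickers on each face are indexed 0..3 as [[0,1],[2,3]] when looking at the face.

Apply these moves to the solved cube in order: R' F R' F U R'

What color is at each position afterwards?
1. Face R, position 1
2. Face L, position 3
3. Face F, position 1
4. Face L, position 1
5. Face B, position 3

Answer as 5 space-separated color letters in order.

After move 1 (R'): R=RRRR U=WBWB F=GWGW D=YGYG B=YBYB
After move 2 (F): F=GGWW U=WBOO R=WRBR D=RRYG L=OYOG
After move 3 (R'): R=RRWB U=WYOY F=GBWO D=RGYW B=GBRB
After move 4 (F): F=WGOB U=WYGY R=ORYB D=WRYW L=OROG
After move 5 (U): U=GWYY F=OROB R=GBYB B=ORRB L=WGOG
After move 6 (R'): R=BBGY U=GRYO F=OWOY D=WRYB B=WRRB
Query 1: R[1] = B
Query 2: L[3] = G
Query 3: F[1] = W
Query 4: L[1] = G
Query 5: B[3] = B

Answer: B G W G B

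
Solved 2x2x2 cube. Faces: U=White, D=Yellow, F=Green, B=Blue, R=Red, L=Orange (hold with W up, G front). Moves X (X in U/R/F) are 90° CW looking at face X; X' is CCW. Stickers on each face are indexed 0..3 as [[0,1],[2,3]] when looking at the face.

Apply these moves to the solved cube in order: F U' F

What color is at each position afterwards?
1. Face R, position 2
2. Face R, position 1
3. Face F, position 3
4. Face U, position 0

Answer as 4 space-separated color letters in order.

After move 1 (F): F=GGGG U=WWOO R=WRWR D=RRYY L=OYOY
After move 2 (U'): U=WOWO F=OYGG R=GGWR B=WRBB L=BBOY
After move 3 (F): F=GOGY U=WOYB R=WGOR D=WGYY L=BROR
Query 1: R[2] = O
Query 2: R[1] = G
Query 3: F[3] = Y
Query 4: U[0] = W

Answer: O G Y W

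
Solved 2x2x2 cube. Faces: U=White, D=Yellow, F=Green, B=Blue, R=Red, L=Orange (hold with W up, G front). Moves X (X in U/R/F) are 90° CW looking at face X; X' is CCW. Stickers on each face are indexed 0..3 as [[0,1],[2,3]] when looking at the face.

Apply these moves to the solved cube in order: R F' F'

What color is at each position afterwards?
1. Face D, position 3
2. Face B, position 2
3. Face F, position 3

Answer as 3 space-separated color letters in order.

Answer: B W G

Derivation:
After move 1 (R): R=RRRR U=WGWG F=GYGY D=YBYB B=WBWB
After move 2 (F'): F=YYGG U=WGRR R=BRYR D=OOYB L=OGOW
After move 3 (F'): F=YGYG U=WGBY R=OROR D=GWYB L=OROR
Query 1: D[3] = B
Query 2: B[2] = W
Query 3: F[3] = G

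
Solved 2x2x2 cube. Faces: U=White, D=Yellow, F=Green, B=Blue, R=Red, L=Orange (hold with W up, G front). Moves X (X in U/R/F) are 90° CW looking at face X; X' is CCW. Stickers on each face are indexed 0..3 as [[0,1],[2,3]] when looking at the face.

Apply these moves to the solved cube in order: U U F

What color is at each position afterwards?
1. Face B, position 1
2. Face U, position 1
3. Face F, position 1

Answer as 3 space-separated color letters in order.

Answer: G W B

Derivation:
After move 1 (U): U=WWWW F=RRGG R=BBRR B=OOBB L=GGOO
After move 2 (U): U=WWWW F=BBGG R=OORR B=GGBB L=RROO
After move 3 (F): F=GBGB U=WWOR R=WOWR D=ROYY L=RYOY
Query 1: B[1] = G
Query 2: U[1] = W
Query 3: F[1] = B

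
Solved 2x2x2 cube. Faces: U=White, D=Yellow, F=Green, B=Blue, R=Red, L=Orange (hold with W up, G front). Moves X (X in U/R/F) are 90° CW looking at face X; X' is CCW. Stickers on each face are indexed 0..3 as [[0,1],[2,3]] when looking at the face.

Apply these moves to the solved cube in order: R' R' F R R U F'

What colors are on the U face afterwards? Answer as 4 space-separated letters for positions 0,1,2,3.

After move 1 (R'): R=RRRR U=WBWB F=GWGW D=YGYG B=YBYB
After move 2 (R'): R=RRRR U=WYWY F=GBGB D=YWYW B=GBGB
After move 3 (F): F=GGBB U=WYOO R=WRYR D=RRYW L=OYOW
After move 4 (R): R=YWRR U=WGOB F=GRBW D=RGYG B=OBYB
After move 5 (R): R=RYRW U=WROW F=GGBG D=RYYO B=BBGB
After move 6 (U): U=OWWR F=RYBG R=BBRW B=OYGB L=GGOW
After move 7 (F'): F=YGRB U=OWBR R=YBRW D=GWYO L=GROW
Query: U face = OWBR

Answer: O W B R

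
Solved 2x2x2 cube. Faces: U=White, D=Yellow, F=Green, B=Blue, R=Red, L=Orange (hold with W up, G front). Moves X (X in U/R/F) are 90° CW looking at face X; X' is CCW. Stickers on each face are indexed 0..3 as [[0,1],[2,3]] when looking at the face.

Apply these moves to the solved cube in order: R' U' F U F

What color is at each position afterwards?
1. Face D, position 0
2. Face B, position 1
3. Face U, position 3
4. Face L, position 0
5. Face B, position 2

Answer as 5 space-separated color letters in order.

Answer: W Y O G Y

Derivation:
After move 1 (R'): R=RRRR U=WBWB F=GWGW D=YGYG B=YBYB
After move 2 (U'): U=BBWW F=OOGW R=GWRR B=RRYB L=YBOO
After move 3 (F): F=GOWO U=BBOB R=WWWR D=RGYG L=YYOG
After move 4 (U): U=OBBB F=WWWO R=RRWR B=YYYB L=GOOG
After move 5 (F): F=WWOW U=OBGO R=BRBR D=WRYG L=GROG
Query 1: D[0] = W
Query 2: B[1] = Y
Query 3: U[3] = O
Query 4: L[0] = G
Query 5: B[2] = Y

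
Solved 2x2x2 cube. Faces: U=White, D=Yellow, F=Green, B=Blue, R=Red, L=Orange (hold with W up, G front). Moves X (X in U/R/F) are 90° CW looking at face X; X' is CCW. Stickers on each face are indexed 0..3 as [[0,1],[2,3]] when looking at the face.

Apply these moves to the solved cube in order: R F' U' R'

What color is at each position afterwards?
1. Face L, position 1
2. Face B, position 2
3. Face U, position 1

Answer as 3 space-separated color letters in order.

Answer: B O W

Derivation:
After move 1 (R): R=RRRR U=WGWG F=GYGY D=YBYB B=WBWB
After move 2 (F'): F=YYGG U=WGRR R=BRYR D=OOYB L=OGOW
After move 3 (U'): U=GRWR F=OGGG R=YYYR B=BRWB L=WBOW
After move 4 (R'): R=YRYY U=GWWB F=ORGR D=OGYG B=BROB
Query 1: L[1] = B
Query 2: B[2] = O
Query 3: U[1] = W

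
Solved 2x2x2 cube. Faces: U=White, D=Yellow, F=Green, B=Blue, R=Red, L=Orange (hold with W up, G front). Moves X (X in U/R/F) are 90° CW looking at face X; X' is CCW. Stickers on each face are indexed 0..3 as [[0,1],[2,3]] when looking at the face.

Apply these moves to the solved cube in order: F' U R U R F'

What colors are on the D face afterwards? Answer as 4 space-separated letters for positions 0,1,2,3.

Answer: O W Y G

Derivation:
After move 1 (F'): F=GGGG U=WWRR R=YRYR D=OOYY L=OWOW
After move 2 (U): U=RWRW F=YRGG R=BBYR B=OWBB L=GGOW
After move 3 (R): R=YBRB U=RRRG F=YOGY D=OBYO B=WWWB
After move 4 (U): U=RRGR F=YBGY R=WWRB B=GGWB L=YOOW
After move 5 (R): R=RWBW U=RBGY F=YBGO D=OWYG B=RGRB
After move 6 (F'): F=BOYG U=RBRB R=WWOW D=OWYG L=YYOG
Query: D face = OWYG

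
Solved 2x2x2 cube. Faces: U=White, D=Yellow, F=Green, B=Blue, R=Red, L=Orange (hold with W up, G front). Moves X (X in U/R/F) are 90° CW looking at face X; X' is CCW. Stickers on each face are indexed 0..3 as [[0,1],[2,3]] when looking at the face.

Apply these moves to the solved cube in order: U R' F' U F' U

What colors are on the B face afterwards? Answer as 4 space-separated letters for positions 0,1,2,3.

Answer: W B Y B

Derivation:
After move 1 (U): U=WWWW F=RRGG R=BBRR B=OOBB L=GGOO
After move 2 (R'): R=BRBR U=WBWO F=RWGW D=YRYG B=YOYB
After move 3 (F'): F=WWRG U=WBBB R=RRYR D=GOYG L=GOOW
After move 4 (U): U=BWBB F=RRRG R=YOYR B=GOYB L=WWOW
After move 5 (F'): F=RGRR U=BWYY R=OOGR D=WWYG L=WBOB
After move 6 (U): U=YBYW F=OORR R=GOGR B=WBYB L=RGOB
Query: B face = WBYB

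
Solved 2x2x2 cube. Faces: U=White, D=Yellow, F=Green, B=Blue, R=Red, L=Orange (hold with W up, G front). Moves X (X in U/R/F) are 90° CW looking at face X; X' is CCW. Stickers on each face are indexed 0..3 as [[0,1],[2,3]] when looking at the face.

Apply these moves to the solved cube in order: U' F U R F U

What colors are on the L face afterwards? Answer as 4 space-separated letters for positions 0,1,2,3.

After move 1 (U'): U=WWWW F=OOGG R=GGRR B=RRBB L=BBOO
After move 2 (F): F=GOGO U=WWOB R=WGWR D=RGYY L=BYOY
After move 3 (U): U=OWBW F=WGGO R=RRWR B=BYBB L=GOOY
After move 4 (R): R=WRRR U=OGBO F=WGGY D=RBYB B=WYWB
After move 5 (F): F=GWYG U=OGYO R=BROR D=RWYB L=GROB
After move 6 (U): U=YOOG F=BRYG R=WYOR B=GRWB L=GWOB
Query: L face = GWOB

Answer: G W O B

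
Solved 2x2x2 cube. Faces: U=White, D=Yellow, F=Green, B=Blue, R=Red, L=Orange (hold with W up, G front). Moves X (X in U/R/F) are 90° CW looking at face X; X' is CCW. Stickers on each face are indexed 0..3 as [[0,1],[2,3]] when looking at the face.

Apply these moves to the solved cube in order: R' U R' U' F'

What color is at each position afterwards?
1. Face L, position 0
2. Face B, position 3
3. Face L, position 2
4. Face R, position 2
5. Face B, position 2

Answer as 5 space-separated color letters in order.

After move 1 (R'): R=RRRR U=WBWB F=GWGW D=YGYG B=YBYB
After move 2 (U): U=WWBB F=RRGW R=YBRR B=OOYB L=GWOO
After move 3 (R'): R=BRYR U=WYBO F=RWGB D=YRYW B=GOGB
After move 4 (U'): U=YOWB F=GWGB R=RWYR B=BRGB L=GOOO
After move 5 (F'): F=WBGG U=YORY R=RWYR D=OOYW L=GBOW
Query 1: L[0] = G
Query 2: B[3] = B
Query 3: L[2] = O
Query 4: R[2] = Y
Query 5: B[2] = G

Answer: G B O Y G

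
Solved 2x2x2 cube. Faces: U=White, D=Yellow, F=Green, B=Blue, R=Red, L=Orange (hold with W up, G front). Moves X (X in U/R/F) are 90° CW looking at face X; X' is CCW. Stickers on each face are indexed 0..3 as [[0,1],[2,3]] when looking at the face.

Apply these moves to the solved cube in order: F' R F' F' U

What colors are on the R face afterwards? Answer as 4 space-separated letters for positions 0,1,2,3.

After move 1 (F'): F=GGGG U=WWRR R=YRYR D=OOYY L=OWOW
After move 2 (R): R=YYRR U=WGRG F=GOGY D=OBYB B=RBWB
After move 3 (F'): F=OYGG U=WGYR R=BYOR D=WWYB L=OGOR
After move 4 (F'): F=YGOG U=WGBO R=WYWR D=GRYB L=OROY
After move 5 (U): U=BWOG F=WYOG R=RBWR B=ORWB L=YGOY
Query: R face = RBWR

Answer: R B W R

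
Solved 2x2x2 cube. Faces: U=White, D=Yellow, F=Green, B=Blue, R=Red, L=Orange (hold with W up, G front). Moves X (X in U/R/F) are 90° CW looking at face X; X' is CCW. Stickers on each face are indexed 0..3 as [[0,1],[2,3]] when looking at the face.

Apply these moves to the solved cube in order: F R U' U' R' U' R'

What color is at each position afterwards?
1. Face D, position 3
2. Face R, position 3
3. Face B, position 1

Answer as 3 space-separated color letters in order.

Answer: W O R

Derivation:
After move 1 (F): F=GGGG U=WWOO R=WRWR D=RRYY L=OYOY
After move 2 (R): R=WWRR U=WGOG F=GRGY D=RBYB B=OBWB
After move 3 (U'): U=GGWO F=OYGY R=GRRR B=WWWB L=OBOY
After move 4 (U'): U=GOGW F=OBGY R=OYRR B=GRWB L=WWOY
After move 5 (R'): R=YROR U=GWGG F=OOGW D=RBYY B=BRBB
After move 6 (U'): U=WGGG F=WWGW R=OOOR B=YRBB L=BROY
After move 7 (R'): R=OROO U=WBGY F=WGGG D=RWYW B=YRBB
Query 1: D[3] = W
Query 2: R[3] = O
Query 3: B[1] = R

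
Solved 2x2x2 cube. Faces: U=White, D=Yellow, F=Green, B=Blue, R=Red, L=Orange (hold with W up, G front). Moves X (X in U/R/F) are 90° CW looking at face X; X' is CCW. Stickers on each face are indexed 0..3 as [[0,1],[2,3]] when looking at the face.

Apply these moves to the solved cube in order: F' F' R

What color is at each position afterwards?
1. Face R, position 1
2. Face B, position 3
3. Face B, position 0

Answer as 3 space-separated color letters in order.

Answer: O B Y

Derivation:
After move 1 (F'): F=GGGG U=WWRR R=YRYR D=OOYY L=OWOW
After move 2 (F'): F=GGGG U=WWYY R=OROR D=WWYY L=OROR
After move 3 (R): R=OORR U=WGYG F=GWGY D=WBYB B=YBWB
Query 1: R[1] = O
Query 2: B[3] = B
Query 3: B[0] = Y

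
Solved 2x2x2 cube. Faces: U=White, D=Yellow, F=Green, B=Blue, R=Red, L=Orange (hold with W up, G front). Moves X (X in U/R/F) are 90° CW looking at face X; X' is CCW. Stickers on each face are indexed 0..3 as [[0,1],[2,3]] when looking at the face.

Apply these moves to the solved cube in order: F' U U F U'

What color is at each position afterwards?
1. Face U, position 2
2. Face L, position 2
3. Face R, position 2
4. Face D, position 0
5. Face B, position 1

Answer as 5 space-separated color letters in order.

Answer: R O W Y W

Derivation:
After move 1 (F'): F=GGGG U=WWRR R=YRYR D=OOYY L=OWOW
After move 2 (U): U=RWRW F=YRGG R=BBYR B=OWBB L=GGOW
After move 3 (U): U=RRWW F=BBGG R=OWYR B=GGBB L=YROW
After move 4 (F): F=GBGB U=RRWR R=WWWR D=YOYY L=YOOO
After move 5 (U'): U=RRRW F=YOGB R=GBWR B=WWBB L=GGOO
Query 1: U[2] = R
Query 2: L[2] = O
Query 3: R[2] = W
Query 4: D[0] = Y
Query 5: B[1] = W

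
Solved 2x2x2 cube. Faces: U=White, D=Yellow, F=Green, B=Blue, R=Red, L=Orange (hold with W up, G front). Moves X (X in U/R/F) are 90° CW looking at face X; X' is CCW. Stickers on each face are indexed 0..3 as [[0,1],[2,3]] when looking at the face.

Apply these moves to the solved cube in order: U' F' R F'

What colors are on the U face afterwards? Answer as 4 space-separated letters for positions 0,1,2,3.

Answer: W G Y R

Derivation:
After move 1 (U'): U=WWWW F=OOGG R=GGRR B=RRBB L=BBOO
After move 2 (F'): F=OGOG U=WWGR R=YGYR D=BOYY L=BWOW
After move 3 (R): R=YYRG U=WGGG F=OOOY D=BBYR B=RRWB
After move 4 (F'): F=OYOO U=WGYR R=BYBG D=WWYR L=BGOG
Query: U face = WGYR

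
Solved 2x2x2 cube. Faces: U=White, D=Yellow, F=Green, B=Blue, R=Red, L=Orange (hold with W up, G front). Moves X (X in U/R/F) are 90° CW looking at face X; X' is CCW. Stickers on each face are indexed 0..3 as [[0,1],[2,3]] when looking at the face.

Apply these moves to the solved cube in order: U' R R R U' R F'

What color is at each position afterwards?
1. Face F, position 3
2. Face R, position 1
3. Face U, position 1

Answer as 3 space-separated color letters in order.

Answer: G O B

Derivation:
After move 1 (U'): U=WWWW F=OOGG R=GGRR B=RRBB L=BBOO
After move 2 (R): R=RGRG U=WOWG F=OYGY D=YBYR B=WRWB
After move 3 (R): R=RRGG U=WYWY F=OBGR D=YWYW B=GROB
After move 4 (R): R=GRGR U=WBWR F=OWGW D=YOYG B=YRYB
After move 5 (U'): U=BRWW F=BBGW R=OWGR B=GRYB L=YROO
After move 6 (R): R=GORW U=BBWW F=BOGG D=YYYG B=WRRB
After move 7 (F'): F=OGBG U=BBGR R=YOYW D=ROYG L=YWOW
Query 1: F[3] = G
Query 2: R[1] = O
Query 3: U[1] = B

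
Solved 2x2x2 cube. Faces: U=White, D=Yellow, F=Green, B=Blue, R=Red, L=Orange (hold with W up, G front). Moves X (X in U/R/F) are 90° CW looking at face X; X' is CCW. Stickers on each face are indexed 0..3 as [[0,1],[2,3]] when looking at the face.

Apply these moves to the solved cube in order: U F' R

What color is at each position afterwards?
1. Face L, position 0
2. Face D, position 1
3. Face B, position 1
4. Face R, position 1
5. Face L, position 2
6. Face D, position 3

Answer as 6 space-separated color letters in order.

Answer: G B O Y O O

Derivation:
After move 1 (U): U=WWWW F=RRGG R=BBRR B=OOBB L=GGOO
After move 2 (F'): F=RGRG U=WWBR R=YBYR D=GOYY L=GWOW
After move 3 (R): R=YYRB U=WGBG F=RORY D=GBYO B=ROWB
Query 1: L[0] = G
Query 2: D[1] = B
Query 3: B[1] = O
Query 4: R[1] = Y
Query 5: L[2] = O
Query 6: D[3] = O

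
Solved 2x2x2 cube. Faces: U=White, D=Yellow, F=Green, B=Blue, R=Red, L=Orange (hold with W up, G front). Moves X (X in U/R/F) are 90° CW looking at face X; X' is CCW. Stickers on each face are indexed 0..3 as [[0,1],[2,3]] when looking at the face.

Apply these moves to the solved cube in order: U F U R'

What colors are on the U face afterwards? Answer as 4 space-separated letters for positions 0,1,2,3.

Answer: O B G G

Derivation:
After move 1 (U): U=WWWW F=RRGG R=BBRR B=OOBB L=GGOO
After move 2 (F): F=GRGR U=WWOG R=WBWR D=RBYY L=GYOY
After move 3 (U): U=OWGW F=WBGR R=OOWR B=GYBB L=GROY
After move 4 (R'): R=OROW U=OBGG F=WWGW D=RBYR B=YYBB
Query: U face = OBGG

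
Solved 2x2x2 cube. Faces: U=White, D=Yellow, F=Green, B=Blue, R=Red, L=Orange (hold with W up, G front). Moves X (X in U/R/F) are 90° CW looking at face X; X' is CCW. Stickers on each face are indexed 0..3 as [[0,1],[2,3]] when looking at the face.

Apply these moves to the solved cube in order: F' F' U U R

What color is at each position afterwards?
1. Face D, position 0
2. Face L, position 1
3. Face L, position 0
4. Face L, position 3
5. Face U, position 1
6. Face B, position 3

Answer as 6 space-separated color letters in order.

After move 1 (F'): F=GGGG U=WWRR R=YRYR D=OOYY L=OWOW
After move 2 (F'): F=GGGG U=WWYY R=OROR D=WWYY L=OROR
After move 3 (U): U=YWYW F=ORGG R=BBOR B=ORBB L=GGOR
After move 4 (U): U=YYWW F=BBGG R=OROR B=GGBB L=OROR
After move 5 (R): R=OORR U=YBWG F=BWGY D=WBYG B=WGYB
Query 1: D[0] = W
Query 2: L[1] = R
Query 3: L[0] = O
Query 4: L[3] = R
Query 5: U[1] = B
Query 6: B[3] = B

Answer: W R O R B B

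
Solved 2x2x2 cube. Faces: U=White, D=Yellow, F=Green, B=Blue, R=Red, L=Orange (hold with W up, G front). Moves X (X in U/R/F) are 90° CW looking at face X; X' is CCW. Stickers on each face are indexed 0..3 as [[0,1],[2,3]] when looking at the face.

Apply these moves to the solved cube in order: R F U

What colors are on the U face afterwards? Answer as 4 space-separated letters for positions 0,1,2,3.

Answer: O W O G

Derivation:
After move 1 (R): R=RRRR U=WGWG F=GYGY D=YBYB B=WBWB
After move 2 (F): F=GGYY U=WGOO R=WRGR D=RRYB L=OYOB
After move 3 (U): U=OWOG F=WRYY R=WBGR B=OYWB L=GGOB
Query: U face = OWOG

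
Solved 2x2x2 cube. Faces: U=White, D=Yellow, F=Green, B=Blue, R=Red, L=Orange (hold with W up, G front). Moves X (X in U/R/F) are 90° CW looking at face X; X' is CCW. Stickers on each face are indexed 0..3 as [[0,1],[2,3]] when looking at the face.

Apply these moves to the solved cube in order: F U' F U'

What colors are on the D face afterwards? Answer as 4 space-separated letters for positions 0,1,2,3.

After move 1 (F): F=GGGG U=WWOO R=WRWR D=RRYY L=OYOY
After move 2 (U'): U=WOWO F=OYGG R=GGWR B=WRBB L=BBOY
After move 3 (F): F=GOGY U=WOYB R=WGOR D=WGYY L=BROR
After move 4 (U'): U=OBWY F=BRGY R=GOOR B=WGBB L=WROR
Query: D face = WGYY

Answer: W G Y Y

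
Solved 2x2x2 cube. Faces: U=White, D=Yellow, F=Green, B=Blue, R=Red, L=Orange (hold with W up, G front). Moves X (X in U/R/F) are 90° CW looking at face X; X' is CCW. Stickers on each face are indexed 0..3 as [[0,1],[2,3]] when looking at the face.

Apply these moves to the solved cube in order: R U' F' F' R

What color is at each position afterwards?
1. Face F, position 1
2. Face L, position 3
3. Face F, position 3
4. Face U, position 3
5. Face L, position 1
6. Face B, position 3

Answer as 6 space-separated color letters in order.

Answer: W G B O R B

Derivation:
After move 1 (R): R=RRRR U=WGWG F=GYGY D=YBYB B=WBWB
After move 2 (U'): U=GGWW F=OOGY R=GYRR B=RRWB L=WBOO
After move 3 (F'): F=OYOG U=GGGR R=BYYR D=BOYB L=WWOW
After move 4 (F'): F=YGOO U=GGBY R=OYBR D=WWYB L=WROG
After move 5 (R): R=BORY U=GGBO F=YWOB D=WWYR B=YRGB
Query 1: F[1] = W
Query 2: L[3] = G
Query 3: F[3] = B
Query 4: U[3] = O
Query 5: L[1] = R
Query 6: B[3] = B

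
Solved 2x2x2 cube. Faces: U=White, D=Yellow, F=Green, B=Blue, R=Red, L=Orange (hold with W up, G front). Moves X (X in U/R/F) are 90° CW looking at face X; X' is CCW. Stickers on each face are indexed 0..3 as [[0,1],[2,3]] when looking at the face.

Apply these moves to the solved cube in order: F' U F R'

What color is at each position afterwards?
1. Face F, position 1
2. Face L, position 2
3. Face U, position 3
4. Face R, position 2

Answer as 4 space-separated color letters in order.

After move 1 (F'): F=GGGG U=WWRR R=YRYR D=OOYY L=OWOW
After move 2 (U): U=RWRW F=YRGG R=BBYR B=OWBB L=GGOW
After move 3 (F): F=GYGR U=RWWG R=RBWR D=YBYY L=GOOO
After move 4 (R'): R=BRRW U=RBWO F=GWGG D=YYYR B=YWBB
Query 1: F[1] = W
Query 2: L[2] = O
Query 3: U[3] = O
Query 4: R[2] = R

Answer: W O O R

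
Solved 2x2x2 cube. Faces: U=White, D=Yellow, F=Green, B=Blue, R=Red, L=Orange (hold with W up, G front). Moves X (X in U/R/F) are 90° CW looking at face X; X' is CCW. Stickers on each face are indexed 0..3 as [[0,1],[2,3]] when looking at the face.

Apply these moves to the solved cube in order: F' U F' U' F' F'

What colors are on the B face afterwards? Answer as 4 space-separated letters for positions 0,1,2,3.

After move 1 (F'): F=GGGG U=WWRR R=YRYR D=OOYY L=OWOW
After move 2 (U): U=RWRW F=YRGG R=BBYR B=OWBB L=GGOW
After move 3 (F'): F=RGYG U=RWBY R=OBOR D=GWYY L=GWOR
After move 4 (U'): U=WYRB F=GWYG R=RGOR B=OBBB L=OWOR
After move 5 (F'): F=WGGY U=WYRO R=WGGR D=WRYY L=OBOR
After move 6 (F'): F=GYWG U=WYWG R=RGWR D=BRYY L=OOOR
Query: B face = OBBB

Answer: O B B B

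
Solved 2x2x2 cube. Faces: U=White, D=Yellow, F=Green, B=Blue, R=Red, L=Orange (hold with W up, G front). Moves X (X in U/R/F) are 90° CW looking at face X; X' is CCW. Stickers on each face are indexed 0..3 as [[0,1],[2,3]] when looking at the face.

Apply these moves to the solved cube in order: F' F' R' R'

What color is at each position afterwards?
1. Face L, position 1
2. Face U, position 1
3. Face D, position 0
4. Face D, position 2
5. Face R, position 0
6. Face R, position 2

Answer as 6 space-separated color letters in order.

Answer: R W W Y R R

Derivation:
After move 1 (F'): F=GGGG U=WWRR R=YRYR D=OOYY L=OWOW
After move 2 (F'): F=GGGG U=WWYY R=OROR D=WWYY L=OROR
After move 3 (R'): R=RROO U=WBYB F=GWGY D=WGYG B=YBWB
After move 4 (R'): R=RORO U=WWYY F=GBGB D=WWYY B=GBGB
Query 1: L[1] = R
Query 2: U[1] = W
Query 3: D[0] = W
Query 4: D[2] = Y
Query 5: R[0] = R
Query 6: R[2] = R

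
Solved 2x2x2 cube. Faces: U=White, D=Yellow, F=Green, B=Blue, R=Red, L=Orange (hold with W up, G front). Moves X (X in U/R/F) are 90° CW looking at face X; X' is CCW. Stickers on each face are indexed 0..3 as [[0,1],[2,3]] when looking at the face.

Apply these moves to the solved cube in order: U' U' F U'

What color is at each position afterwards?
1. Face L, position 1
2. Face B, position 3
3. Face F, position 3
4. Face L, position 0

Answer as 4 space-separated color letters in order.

After move 1 (U'): U=WWWW F=OOGG R=GGRR B=RRBB L=BBOO
After move 2 (U'): U=WWWW F=BBGG R=OORR B=GGBB L=RROO
After move 3 (F): F=GBGB U=WWOR R=WOWR D=ROYY L=RYOY
After move 4 (U'): U=WRWO F=RYGB R=GBWR B=WOBB L=GGOY
Query 1: L[1] = G
Query 2: B[3] = B
Query 3: F[3] = B
Query 4: L[0] = G

Answer: G B B G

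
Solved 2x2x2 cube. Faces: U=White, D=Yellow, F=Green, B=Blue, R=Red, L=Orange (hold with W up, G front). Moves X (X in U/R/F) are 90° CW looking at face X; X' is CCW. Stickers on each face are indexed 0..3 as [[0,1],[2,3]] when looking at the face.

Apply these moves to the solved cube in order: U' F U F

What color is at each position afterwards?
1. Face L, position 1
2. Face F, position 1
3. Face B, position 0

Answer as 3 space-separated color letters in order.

Answer: R W B

Derivation:
After move 1 (U'): U=WWWW F=OOGG R=GGRR B=RRBB L=BBOO
After move 2 (F): F=GOGO U=WWOB R=WGWR D=RGYY L=BYOY
After move 3 (U): U=OWBW F=WGGO R=RRWR B=BYBB L=GOOY
After move 4 (F): F=GWOG U=OWYO R=BRWR D=WRYY L=GROG
Query 1: L[1] = R
Query 2: F[1] = W
Query 3: B[0] = B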